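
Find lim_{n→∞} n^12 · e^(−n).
lim = 0

Exponentials with base > 1 dominate every fixed polynomial: for any fixed c, n^c / e^n → 0 as n → ∞ (e.g. by the ratio test, or since e^n grows faster than any power of n). Hence n^12 · e^(−n) = n^12 / e^n → 0.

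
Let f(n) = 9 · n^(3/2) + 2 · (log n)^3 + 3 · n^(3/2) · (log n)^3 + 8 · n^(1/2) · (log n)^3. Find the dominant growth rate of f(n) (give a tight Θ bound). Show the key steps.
f(n) ∈ Θ(n^(3/2) · (log n)^3)

Compare the terms by growth order. For large n, n^a · (log n)^b dominates n^a' · (log n)^b' iff a > a', or (a = a' and b > b'). Ranking the 4 terms shows the dominant one is 3 · n^(3/2) · (log n)^3. Hence f(n) ∈ Θ(n^(3/2) · (log n)^3).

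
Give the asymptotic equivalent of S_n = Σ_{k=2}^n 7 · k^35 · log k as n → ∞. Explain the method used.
S_n ~ 7 · n^36 log n / 36 − 7 · n^36 / 1296

By integral comparison, S_n = ∫_1^n 7 · x^35 · log x dx + O(n^35 · log n). For the integral, ∫ x^35 log x dx = n^36 log n / 36 − n^36/1296 (integration by parts). Hence S_n ~ 7 · n^36 log n / 36 − 7 · n^36 / 1296.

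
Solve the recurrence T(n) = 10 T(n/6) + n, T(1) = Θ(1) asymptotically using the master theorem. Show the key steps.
T(n) = Θ(n^(log_6 10))

Master theorem: compare f(n) = n to n^(log_6 10) where log_6 10 ≈ 1.285. Since 1 < log_6 10, we have f(n) = O(n^(log_6 10 − ε)) for some ε > 0 — Case 1. Hence T(n) = Θ(n^(log_6 10)).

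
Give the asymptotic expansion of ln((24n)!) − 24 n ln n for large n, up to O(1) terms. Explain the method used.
ln((24n)!) − 24 n ln n = 24(ln 24 − 1) n + (1/2) ln(2π·24n) + O(1/n)

Stirling: ln((24n)!) = 24n ln(24n) − 24n + (1/2) ln(2π·24n) + O(1/n).
Since 24n ln(24n) = 24n ln n + 24n ln 24, subtracting 24n ln n cancels the n ln n term exactly. What remains is 24(ln 24 − 1) n + (1/2) ln(2π·24n) + O(1/n).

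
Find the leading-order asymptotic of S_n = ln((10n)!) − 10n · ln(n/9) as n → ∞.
S_n ~ 10n · (ln 90 − 1) + O(ln n)

Stirling: ln((10n)!) = 10n ln(10n) − 10n + O(ln n).
  S_n = 10n ln(10n) − 10n − 10n ln(n/9) + O(ln n)
      = 10n ln(10n) − 10n ln n + 10n ln 9 − 10n + O(ln n)
      = 10n ln 10 + 10n ln 9 − 10n + O(ln n)
      = 10n (ln 90 − 1) + O(ln n).
Numerically ln(90) − 1 ≈ 3.4998.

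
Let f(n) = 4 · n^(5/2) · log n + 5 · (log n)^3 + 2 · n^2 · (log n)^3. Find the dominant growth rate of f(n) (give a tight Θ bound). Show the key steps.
f(n) ∈ Θ(n^(5/2) · log n)

Compare the terms by growth order. For large n, n^a · (log n)^b dominates n^a' · (log n)^b' iff a > a', or (a = a' and b > b'). Ranking the 3 terms shows the dominant one is 4 · n^(5/2) · log n. Hence f(n) ∈ Θ(n^(5/2) · log n).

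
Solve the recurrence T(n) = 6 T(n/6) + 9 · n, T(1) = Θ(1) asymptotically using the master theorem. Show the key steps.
T(n) = Θ(n log n)

log_6 6 = 1, and f(n) = 9 · n = Θ(n^(log_6 6)). This is Case 2 of the master theorem: T(n) = Θ(f(n) · log n) = Θ(n log n).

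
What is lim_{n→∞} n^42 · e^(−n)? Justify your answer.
lim = 0

Exponentials with base > 1 dominate every fixed polynomial: for any fixed c, n^c / e^n → 0 as n → ∞ (e.g. by the ratio test, or since e^n grows faster than any power of n). Hence n^42 · e^(−n) = n^42 / e^n → 0.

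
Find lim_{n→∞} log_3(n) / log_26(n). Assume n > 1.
lim = ln(26) / ln(3) = log_3(26)

Change of base: log_3(n) = ln n / ln 3 and log_26(n) = ln n / ln 26. The ratio is (ln n / ln 3) · (ln 26 / ln n) = ln 26 / ln 3, a constant independent of n. So the limit is ln 26 / ln 3 = log_3(26).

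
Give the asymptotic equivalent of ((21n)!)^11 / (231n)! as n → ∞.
((21n)!)^11/(231n)! ~ ((2π·21n)^(10/2) / sqrt(11)) · 11^(−11·21n)  →  0

Write N = 21n. Stirling: N! ~ sqrt(2π N)(N/e)^N and (11N)! ~ sqrt(2π·11N)·(11N/e)^(11N).
  (N!)^11/(11N)! ~ (2π N)^(11/2) (N/e)^(11N) / [sqrt(2π·11N) (11N/e)^(11N)]
     = (2π N)^(11/2) / sqrt(2π·11N) · (N/(11N))^(11N)
     = (2π N)^((11−1)/2) / sqrt(11) · 11^(−11N).
Since 11^11 > 1, the factor 11^(−11N) decays exponentially, so the ratio → 0. Substituting N = 21n gives the stated form.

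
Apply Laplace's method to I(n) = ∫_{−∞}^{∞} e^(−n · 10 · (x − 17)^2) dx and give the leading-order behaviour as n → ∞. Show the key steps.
I(n) = sqrt(π/(10n))

Here φ(x) = 10 · (x − 17)^2 has its unique minimum at x* = 17 with φ(x*) = 0 and φ''(x*) = 20. Laplace's method gives
  I(n) ~ e^(−n φ(x*)) · sqrt(2π / (n · φ''(x*))) = sqrt(2π / (20n)) = sqrt(π/(10n)).
This is exact: substituting u = (x − 17)·sqrt(10n) gives I(n) = (1/sqrt(10n)) ∫_{−∞}^{∞} e^(−u^2) du = sqrt(π/(10n)).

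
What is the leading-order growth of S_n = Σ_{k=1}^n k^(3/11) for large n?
S_n ~ (11/14) · n^(14/11)

Integral comparison: Σ_{k=1}^n k^(3/11) = ∫_0^n x^(3/11) dx + O(n^(3/11)). The integral is n^(1 + 3/11) / (1 + 3/11) = n^((3+11)/11) / ((3+11)/11) = (11/14) · n^(14/11).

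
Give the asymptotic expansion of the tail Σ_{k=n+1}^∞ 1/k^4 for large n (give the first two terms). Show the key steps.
Σ_{k>n} 1/k^4 = 1/(3 · n^3) − 1/(2 · n^4) + O(1/n^5)

Compare to the integral: ∫_{n}^∞ x^(−4) dx = [−x^(−3)/3]_{n}^∞ = 1/((4−1)·n^3). The Euler-Maclaurin correction adds −f(n)/2 = −1/(2·n^4). Euler-Maclaurin then gives
  Σ_{k>n} 1/k^4 = ∫_{n}^∞ dx/x^4 − 1/(2·n^4) + O(1/n^5).
(Equivalently this is ζ(4) − Σ_{k≤n} 1/k^4.)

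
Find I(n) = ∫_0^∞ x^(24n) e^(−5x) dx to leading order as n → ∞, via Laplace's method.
I(n) ~ (sqrt(2π·24n) / 5) · (24n/(5e))^(24n)

Write the integrand as exp(24n ln x − 5x) and set f(x) = 24n ln x − 5x. Then f'(x) = 24n/x − 5 = 0 at x* = 24n/5, and f''(x*) = −24n/x*^2 = −5^2/(24n). Laplace's method (interior maximum) gives
  I(n) ~ e^(f(x*)) · sqrt(2π / |f''(x*)|)
        = exp(24n ln(24n/5) − 24n) · sqrt(2π · 24n / 5^2)
        = (24n/5)^(24n) e^(−24n) · sqrt(2π·24n) / 5
        = (sqrt(2π·24n) / 5) · (24n/(5e))^(24n).
This matches Γ(24n+1)/5^(24n+1) with Stirling applied to Γ.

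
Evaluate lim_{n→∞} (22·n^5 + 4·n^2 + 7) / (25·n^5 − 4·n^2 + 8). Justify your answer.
lim = 22/25

For large n the leading n^5 terms dominate both numerator and denominator. Dividing top and bottom by n^5, every other term tends to 0, leaving 22/25.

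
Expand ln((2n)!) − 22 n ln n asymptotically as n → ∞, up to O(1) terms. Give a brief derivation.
ln((2n)!) − 22 n ln n = −20 n ln n + 2(ln 2 − 1) n + (1/2) ln(2π·2n) + O(1/n)

Stirling: ln((2n)!) = 2n ln(2n) − 2n + (1/2) ln(2π·2n) + O(1/n).
Expand 2n ln(2n) = 2n (ln n + ln 2) = 2n ln n + 2n ln 2.
Subtract 22n ln n: leading term is (2 − 22) n ln n = −20 n ln n. The next term is 2n ln 2 − 2n = 2(ln 2 − 1) n. Then the (1/2) ln(2π·2n) correction.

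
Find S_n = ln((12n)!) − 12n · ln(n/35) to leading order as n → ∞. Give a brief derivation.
S_n ~ 12n · (ln 420 − 1) + O(ln n)

Stirling: ln((12n)!) = 12n ln(12n) − 12n + O(ln n).
  S_n = 12n ln(12n) − 12n − 12n ln(n/35) + O(ln n)
      = 12n ln(12n) − 12n ln n + 12n ln 35 − 12n + O(ln n)
      = 12n ln 12 + 12n ln 35 − 12n + O(ln n)
      = 12n (ln 420 − 1) + O(ln n).
Numerically ln(420) − 1 ≈ 5.0403.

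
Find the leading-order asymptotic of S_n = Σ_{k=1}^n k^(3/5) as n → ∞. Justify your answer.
S_n ~ (5/8) · n^(8/5)

Integral comparison: Σ_{k=1}^n k^(3/5) = ∫_0^n x^(3/5) dx + O(n^(3/5)). The integral is n^(1 + 3/5) / (1 + 3/5) = n^((3+5)/5) / ((3+5)/5) = (5/8) · n^(8/5).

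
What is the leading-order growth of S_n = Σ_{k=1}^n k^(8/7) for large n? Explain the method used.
S_n ~ (7/15) · n^(15/7)

Integral comparison: Σ_{k=1}^n k^(8/7) = ∫_0^n x^(8/7) dx + O(n^(8/7)). The integral is n^(1 + 8/7) / (1 + 8/7) = n^((8+7)/7) / ((8+7)/7) = (7/15) · n^(15/7).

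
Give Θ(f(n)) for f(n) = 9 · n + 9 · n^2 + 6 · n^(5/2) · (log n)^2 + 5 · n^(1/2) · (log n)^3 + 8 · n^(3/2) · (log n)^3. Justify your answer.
f(n) ∈ Θ(n^(5/2) · (log n)^2)

Compare the terms by growth order. For large n, n^a · (log n)^b dominates n^a' · (log n)^b' iff a > a', or (a = a' and b > b'). Ranking the 5 terms shows the dominant one is 6 · n^(5/2) · (log n)^2. Hence f(n) ∈ Θ(n^(5/2) · (log n)^2).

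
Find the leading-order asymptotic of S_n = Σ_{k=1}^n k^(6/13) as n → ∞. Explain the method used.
S_n ~ (13/19) · n^(19/13)

Integral comparison: Σ_{k=1}^n k^(6/13) = ∫_0^n x^(6/13) dx + O(n^(6/13)). The integral is n^(1 + 6/13) / (1 + 6/13) = n^((6+13)/13) / ((6+13)/13) = (13/19) · n^(19/13).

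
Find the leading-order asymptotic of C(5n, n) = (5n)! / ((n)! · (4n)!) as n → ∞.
C(5n, n) ~ (3125/256)^(n) · sqrt(5/(8π·n))

Write N = n. Apply Stirling to each factorial:
  (5N)! ~ sqrt(2π·5N) · (5N/e)^(5N),
  N! ~ sqrt(2π N) · (N/e)^N,
  (4N)! ~ sqrt(2π·4N) · (4N/e)^(4N).
The exponential factors combine to (5N)^(5N) / (N^N · (4N)^(4N)) = 5^(5N)/4^(4N) = (5^5/4^4)^N = (3125/256)^N.
The square-root prefactors combine to sqrt(2π·5N) / (sqrt(2π N)·sqrt(2π·4N)) = sqrt(5 / (2π·4·N)) = sqrt(5/(8π·n)).
Substituting N = n: C(5n, n) ~ (3125/256)^(n) · sqrt(5/(8π·n)).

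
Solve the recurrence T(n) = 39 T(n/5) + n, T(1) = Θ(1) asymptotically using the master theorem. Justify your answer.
T(n) = Θ(n^(log_5 39))

Master theorem: compare f(n) = n to n^(log_5 39) where log_5 39 ≈ 2.276. Since 1 < log_5 39, we have f(n) = O(n^(log_5 39 − ε)) for some ε > 0 — Case 1. Hence T(n) = Θ(n^(log_5 39)).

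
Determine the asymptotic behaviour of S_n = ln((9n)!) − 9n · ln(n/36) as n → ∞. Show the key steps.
S_n ~ 9n · (ln 324 − 1) + O(ln n)

Stirling: ln((9n)!) = 9n ln(9n) − 9n + O(ln n).
  S_n = 9n ln(9n) − 9n − 9n ln(n/36) + O(ln n)
      = 9n ln(9n) − 9n ln n + 9n ln 36 − 9n + O(ln n)
      = 9n ln 9 + 9n ln 36 − 9n + O(ln n)
      = 9n (ln 324 − 1) + O(ln n).
Numerically ln(324) − 1 ≈ 4.7807.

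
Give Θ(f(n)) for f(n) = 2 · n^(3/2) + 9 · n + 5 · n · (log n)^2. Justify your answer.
f(n) ∈ Θ(n^(3/2))

Compare the terms by growth order. For large n, n^a · (log n)^b dominates n^a' · (log n)^b' iff a > a', or (a = a' and b > b'). Ranking the 3 terms shows the dominant one is 2 · n^(3/2). Hence f(n) ∈ Θ(n^(3/2)).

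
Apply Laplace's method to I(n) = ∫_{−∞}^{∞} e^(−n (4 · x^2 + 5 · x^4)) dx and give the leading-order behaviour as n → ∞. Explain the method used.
I(n) ~ sqrt(π/(4n))

φ(x) = 4 · x^2 + 5 · x^4 has its unique global minimum at x* = 0 (since φ'(x) = 8x + 20x^3 = 0 only at x = 0 for real x with both coefficients positive, and φ → ∞ as |x| → ∞). At x* = 0, φ(0) = 0 and φ''(0) = 8. Laplace's method then gives
  I(n) ~ sqrt(2π / (n · φ''(0))) · e^(−n φ(0)) = sqrt(2π / (8n)) = sqrt(π/(4n)).
The 5 · x^4 term contributes only at subleading order (an O(1/n) relative correction).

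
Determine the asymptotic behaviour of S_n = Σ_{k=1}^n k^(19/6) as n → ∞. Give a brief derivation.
S_n ~ (6/25) · n^(25/6)

Integral comparison: Σ_{k=1}^n k^(19/6) = ∫_0^n x^(19/6) dx + O(n^(19/6)). The integral is n^(1 + 19/6) / (1 + 19/6) = n^((19+6)/6) / ((19+6)/6) = (6/25) · n^(25/6).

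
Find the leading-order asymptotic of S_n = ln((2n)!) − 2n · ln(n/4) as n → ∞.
S_n ~ 2n · (ln 8 − 1) + O(ln n)

Stirling: ln((2n)!) = 2n ln(2n) − 2n + O(ln n).
  S_n = 2n ln(2n) − 2n − 2n ln(n/4) + O(ln n)
      = 2n ln(2n) − 2n ln n + 2n ln 4 − 2n + O(ln n)
      = 2n ln 2 + 2n ln 4 − 2n + O(ln n)
      = 2n (ln 8 − 1) + O(ln n).
Numerically ln(8) − 1 ≈ 1.0794.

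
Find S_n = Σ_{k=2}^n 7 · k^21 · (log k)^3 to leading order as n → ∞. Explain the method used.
S_n ~ 7 · n^22 · (log n)^3 / 22

By integral comparison, S_n = ∫_1^n 7 · x^21 · (log x)^3 dx + O(n^21 · (log n)^3). For the integral, the leading term of ∫_1^n x^21 (log x)^3 dx is n^22/22 · (log n)^3 (by repeated integration by parts; each step lowers the log-exponent and produces a relatively O(1/log n) correction). Hence S_n ~ 7 · n^22 · (log n)^3 / 22.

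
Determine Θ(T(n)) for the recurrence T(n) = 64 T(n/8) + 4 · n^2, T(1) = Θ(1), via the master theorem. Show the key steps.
T(n) = Θ(n^2 log n)

log_8 64 = 2, and f(n) = 4 · n^2 = Θ(n^(log_8 64)). This is Case 2 of the master theorem: T(n) = Θ(f(n) · log n) = Θ(n^2 log n).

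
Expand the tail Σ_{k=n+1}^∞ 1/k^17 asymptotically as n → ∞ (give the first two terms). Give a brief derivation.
Σ_{k>n} 1/k^17 = 1/(16 · n^16) − 1/(2 · n^17) + O(1/n^18)

Compare to the integral: ∫_{n}^∞ x^(−17) dx = [−x^(−16)/16]_{n}^∞ = 1/((17−1)·n^16). The Euler-Maclaurin correction adds −f(n)/2 = −1/(2·n^17). Euler-Maclaurin then gives
  Σ_{k>n} 1/k^17 = ∫_{n}^∞ dx/x^17 − 1/(2·n^17) + O(1/n^18).
(Equivalently this is ζ(17) − Σ_{k≤n} 1/k^17.)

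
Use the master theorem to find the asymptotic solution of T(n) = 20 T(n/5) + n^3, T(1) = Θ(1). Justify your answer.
T(n) = Θ(n^3)

log_5 20 ≈ 1.861. f(n) = n^3 dominates n^(log_5 20) since 3 > 1.861, and the regularity condition a·f(n/b) = 20·(n/5)^3 = (20/125)·n^3 ≤ c·f(n) holds with c = 20/125 ≈ 0.16 < 1. So this is Case 3: T(n) = Θ(f(n)) = Θ(n^3).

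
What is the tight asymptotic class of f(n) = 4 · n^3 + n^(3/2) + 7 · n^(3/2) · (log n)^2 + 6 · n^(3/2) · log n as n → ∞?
f(n) ∈ Θ(n^3)

Compare the terms by growth order. For large n, n^a · (log n)^b dominates n^a' · (log n)^b' iff a > a', or (a = a' and b > b'). Ranking the 4 terms shows the dominant one is 4 · n^3. Hence f(n) ∈ Θ(n^3).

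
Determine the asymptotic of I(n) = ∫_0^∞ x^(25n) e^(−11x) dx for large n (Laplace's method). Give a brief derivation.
I(n) ~ (sqrt(2π·25n) / 11) · (25n/(11e))^(25n)

Write the integrand as exp(25n ln x − 11x) and set f(x) = 25n ln x − 11x. Then f'(x) = 25n/x − 11 = 0 at x* = 25n/11, and f''(x*) = −25n/x*^2 = −11^2/(25n). Laplace's method (interior maximum) gives
  I(n) ~ e^(f(x*)) · sqrt(2π / |f''(x*)|)
        = exp(25n ln(25n/11) − 25n) · sqrt(2π · 25n / 11^2)
        = (25n/11)^(25n) e^(−25n) · sqrt(2π·25n) / 11
        = (sqrt(2π·25n) / 11) · (25n/(11e))^(25n).
This matches Γ(25n+1)/11^(25n+1) with Stirling applied to Γ.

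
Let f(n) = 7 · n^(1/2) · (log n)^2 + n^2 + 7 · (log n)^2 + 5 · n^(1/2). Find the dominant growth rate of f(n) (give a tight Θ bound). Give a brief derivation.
f(n) ∈ Θ(n^2)

Compare the terms by growth order. For large n, n^a · (log n)^b dominates n^a' · (log n)^b' iff a > a', or (a = a' and b > b'). Ranking the 4 terms shows the dominant one is n^2. Hence f(n) ∈ Θ(n^2).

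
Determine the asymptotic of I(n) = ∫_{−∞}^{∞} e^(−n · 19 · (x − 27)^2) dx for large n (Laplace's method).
I(n) = sqrt(π/(19n))

Here φ(x) = 19 · (x − 27)^2 has its unique minimum at x* = 27 with φ(x*) = 0 and φ''(x*) = 38. Laplace's method gives
  I(n) ~ e^(−n φ(x*)) · sqrt(2π / (n · φ''(x*))) = sqrt(2π / (38n)) = sqrt(π/(19n)).
This is exact: substituting u = (x − 27)·sqrt(19n) gives I(n) = (1/sqrt(19n)) ∫_{−∞}^{∞} e^(−u^2) du = sqrt(π/(19n)).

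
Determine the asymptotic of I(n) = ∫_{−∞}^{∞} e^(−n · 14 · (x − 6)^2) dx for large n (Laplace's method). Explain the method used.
I(n) = sqrt(π/(14n))

Here φ(x) = 14 · (x − 6)^2 has its unique minimum at x* = 6 with φ(x*) = 0 and φ''(x*) = 28. Laplace's method gives
  I(n) ~ e^(−n φ(x*)) · sqrt(2π / (n · φ''(x*))) = sqrt(2π / (28n)) = sqrt(π/(14n)).
This is exact: substituting u = (x − 6)·sqrt(14n) gives I(n) = (1/sqrt(14n)) ∫_{−∞}^{∞} e^(−u^2) du = sqrt(π/(14n)).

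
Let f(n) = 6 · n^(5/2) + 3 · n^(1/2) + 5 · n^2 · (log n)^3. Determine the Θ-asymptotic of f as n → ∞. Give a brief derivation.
f(n) ∈ Θ(n^(5/2))

Compare the terms by growth order. For large n, n^a · (log n)^b dominates n^a' · (log n)^b' iff a > a', or (a = a' and b > b'). Ranking the 3 terms shows the dominant one is 6 · n^(5/2). Hence f(n) ∈ Θ(n^(5/2)).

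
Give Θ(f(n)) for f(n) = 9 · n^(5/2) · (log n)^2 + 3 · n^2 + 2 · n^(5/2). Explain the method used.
f(n) ∈ Θ(n^(5/2) · (log n)^2)

Compare the terms by growth order. For large n, n^a · (log n)^b dominates n^a' · (log n)^b' iff a > a', or (a = a' and b > b'). Ranking the 3 terms shows the dominant one is 9 · n^(5/2) · (log n)^2. Hence f(n) ∈ Θ(n^(5/2) · (log n)^2).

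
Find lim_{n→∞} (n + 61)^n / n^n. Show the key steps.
lim = e^61

Rewrite as (1 + 61/n)^(n). By the standard limit (1 + x/n)^n → e^x, we have (1 + 61/n)^n → e^61, and raising to the 1st power gives e^61.
More precisely, ln[(1 + 61/n)^(n)] = n · ln(1 + 61/n) = n · (61/n + O(1/n^2)) = 61 + O(1/n) → 61.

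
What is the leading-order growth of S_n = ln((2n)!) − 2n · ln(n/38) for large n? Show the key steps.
S_n ~ 2n · (ln 76 − 1) + O(ln n)

Stirling: ln((2n)!) = 2n ln(2n) − 2n + O(ln n).
  S_n = 2n ln(2n) − 2n − 2n ln(n/38) + O(ln n)
      = 2n ln(2n) − 2n ln n + 2n ln 38 − 2n + O(ln n)
      = 2n ln 2 + 2n ln 38 − 2n + O(ln n)
      = 2n (ln 76 − 1) + O(ln n).
Numerically ln(76) − 1 ≈ 3.3307.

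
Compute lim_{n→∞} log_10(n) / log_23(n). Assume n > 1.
lim = ln(23) / ln(10) = log_10(23)

Change of base: log_10(n) = ln n / ln 10 and log_23(n) = ln n / ln 23. The ratio is (ln n / ln 10) · (ln 23 / ln n) = ln 23 / ln 10, a constant independent of n. So the limit is ln 23 / ln 10 = log_10(23).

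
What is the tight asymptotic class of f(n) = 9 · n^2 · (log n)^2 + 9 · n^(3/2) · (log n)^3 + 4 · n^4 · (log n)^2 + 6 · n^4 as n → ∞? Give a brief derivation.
f(n) ∈ Θ(n^4 · (log n)^2)

Compare the terms by growth order. For large n, n^a · (log n)^b dominates n^a' · (log n)^b' iff a > a', or (a = a' and b > b'). Ranking the 4 terms shows the dominant one is 4 · n^4 · (log n)^2. Hence f(n) ∈ Θ(n^4 · (log n)^2).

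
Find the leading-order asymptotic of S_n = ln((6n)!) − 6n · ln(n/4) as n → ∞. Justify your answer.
S_n ~ 6n · (ln 24 − 1) + O(ln n)

Stirling: ln((6n)!) = 6n ln(6n) − 6n + O(ln n).
  S_n = 6n ln(6n) − 6n − 6n ln(n/4) + O(ln n)
      = 6n ln(6n) − 6n ln n + 6n ln 4 − 6n + O(ln n)
      = 6n ln 6 + 6n ln 4 − 6n + O(ln n)
      = 6n (ln 24 − 1) + O(ln n).
Numerically ln(24) − 1 ≈ 2.1781.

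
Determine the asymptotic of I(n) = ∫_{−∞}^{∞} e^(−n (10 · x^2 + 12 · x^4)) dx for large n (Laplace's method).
I(n) ~ sqrt(π/(10n))

φ(x) = 10 · x^2 + 12 · x^4 has its unique global minimum at x* = 0 (since φ'(x) = 20x + 48x^3 = 0 only at x = 0 for real x with both coefficients positive, and φ → ∞ as |x| → ∞). At x* = 0, φ(0) = 0 and φ''(0) = 20. Laplace's method then gives
  I(n) ~ sqrt(2π / (n · φ''(0))) · e^(−n φ(0)) = sqrt(2π / (20n)) = sqrt(π/(10n)).
The 12 · x^4 term contributes only at subleading order (an O(1/n) relative correction).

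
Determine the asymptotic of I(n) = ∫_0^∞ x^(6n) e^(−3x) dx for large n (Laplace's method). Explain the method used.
I(n) ~ (sqrt(2π·6n) / 3) · (6n/(3e))^(6n)

Write the integrand as exp(6n ln x − 3x) and set f(x) = 6n ln x − 3x. Then f'(x) = 6n/x − 3 = 0 at x* = 6n/3, and f''(x*) = −6n/x*^2 = −3^2/(6n). Laplace's method (interior maximum) gives
  I(n) ~ e^(f(x*)) · sqrt(2π / |f''(x*)|)
        = exp(6n ln(6n/3) − 6n) · sqrt(2π · 6n / 3^2)
        = (6n/3)^(6n) e^(−6n) · sqrt(2π·6n) / 3
        = (sqrt(2π·6n) / 3) · (6n/(3e))^(6n).
This matches Γ(6n+1)/3^(6n+1) with Stirling applied to Γ.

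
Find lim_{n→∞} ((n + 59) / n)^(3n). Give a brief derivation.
lim = e^177

Rewrite as (1 + 59/n)^(3n). By the standard limit (1 + x/n)^n → e^x, we have (1 + 59/n)^n → e^59, and raising to the 3rd power gives e^177.
More precisely, ln[(1 + 59/n)^(3n)] = 3n · ln(1 + 59/n) = 3n · (59/n + O(1/n^2)) = 177 + O(1/n) → 177.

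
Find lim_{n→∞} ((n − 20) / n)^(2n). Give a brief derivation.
lim = e^(−40)

Rewrite as (1 − 20/n)^(2n). By the standard limit (1 + x/n)^n → e^x, we have (1 − 20/n)^n → e^(−20), and raising to the 2nd power gives e^(−40).
More precisely, ln[(1 − 20/n)^(2n)] = 2n · ln(1 − 20/n) = 2n · (-20/n + O(1/n^2)) = -40 + O(1/n) → -40.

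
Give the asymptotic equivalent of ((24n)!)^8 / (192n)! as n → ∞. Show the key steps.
((24n)!)^8/(192n)! ~ ((2π·24n)^(7/2) / sqrt(8)) · 8^(−8·24n)  →  0

Write N = 24n. Stirling: N! ~ sqrt(2π N)(N/e)^N and (8N)! ~ sqrt(2π·8N)·(8N/e)^(8N).
  (N!)^8/(8N)! ~ (2π N)^(8/2) (N/e)^(8N) / [sqrt(2π·8N) (8N/e)^(8N)]
     = (2π N)^(8/2) / sqrt(2π·8N) · (N/(8N))^(8N)
     = (2π N)^((8−1)/2) / sqrt(8) · 8^(−8N).
Since 8^8 > 1, the factor 8^(−8N) decays exponentially, so the ratio → 0. Substituting N = 24n gives the stated form.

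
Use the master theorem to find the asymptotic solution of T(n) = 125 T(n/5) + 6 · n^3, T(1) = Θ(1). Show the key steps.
T(n) = Θ(n^3 log n)

log_5 125 = 3, and f(n) = 6 · n^3 = Θ(n^(log_5 125)). This is Case 2 of the master theorem: T(n) = Θ(f(n) · log n) = Θ(n^3 log n).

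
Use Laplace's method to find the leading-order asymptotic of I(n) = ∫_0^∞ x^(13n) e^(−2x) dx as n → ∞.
I(n) ~ (sqrt(2π·13n) / 2) · (13n/(2e))^(13n)

Write the integrand as exp(13n ln x − 2x) and set f(x) = 13n ln x − 2x. Then f'(x) = 13n/x − 2 = 0 at x* = 13n/2, and f''(x*) = −13n/x*^2 = −2^2/(13n). Laplace's method (interior maximum) gives
  I(n) ~ e^(f(x*)) · sqrt(2π / |f''(x*)|)
        = exp(13n ln(13n/2) − 13n) · sqrt(2π · 13n / 2^2)
        = (13n/2)^(13n) e^(−13n) · sqrt(2π·13n) / 2
        = (sqrt(2π·13n) / 2) · (13n/(2e))^(13n).
This matches Γ(13n+1)/2^(13n+1) with Stirling applied to Γ.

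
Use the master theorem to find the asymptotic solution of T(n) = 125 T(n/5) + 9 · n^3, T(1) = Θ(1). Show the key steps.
T(n) = Θ(n^3 log n)

log_5 125 = 3, and f(n) = 9 · n^3 = Θ(n^(log_5 125)). This is Case 2 of the master theorem: T(n) = Θ(f(n) · log n) = Θ(n^3 log n).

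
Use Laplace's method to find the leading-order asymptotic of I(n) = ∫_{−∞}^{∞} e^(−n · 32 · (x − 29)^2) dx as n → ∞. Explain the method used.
I(n) = sqrt(π/(32n))

Here φ(x) = 32 · (x − 29)^2 has its unique minimum at x* = 29 with φ(x*) = 0 and φ''(x*) = 64. Laplace's method gives
  I(n) ~ e^(−n φ(x*)) · sqrt(2π / (n · φ''(x*))) = sqrt(2π / (64n)) = sqrt(π/(32n)).
This is exact: substituting u = (x − 29)·sqrt(32n) gives I(n) = (1/sqrt(32n)) ∫_{−∞}^{∞} e^(−u^2) du = sqrt(π/(32n)).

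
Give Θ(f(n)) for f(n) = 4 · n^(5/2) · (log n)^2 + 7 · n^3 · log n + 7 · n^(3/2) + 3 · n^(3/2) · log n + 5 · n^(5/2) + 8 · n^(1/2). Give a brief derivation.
f(n) ∈ Θ(n^3 · log n)

Compare the terms by growth order. For large n, n^a · (log n)^b dominates n^a' · (log n)^b' iff a > a', or (a = a' and b > b'). Ranking the 6 terms shows the dominant one is 7 · n^3 · log n. Hence f(n) ∈ Θ(n^3 · log n).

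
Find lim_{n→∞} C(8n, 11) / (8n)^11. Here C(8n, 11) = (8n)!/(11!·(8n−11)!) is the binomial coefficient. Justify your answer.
lim = 1/11! = 1/39916800

With N = 8n → ∞: C(N, 11) / N^11 = [N(N−1)…(N−10)] / (11! · N^11) = (1/11!) · 1 · (1 − 1/(8n)) · … · (1 − 10/(8n)). Each factor → 1 as N → ∞, so the limit is 1/11! = 1/39916800.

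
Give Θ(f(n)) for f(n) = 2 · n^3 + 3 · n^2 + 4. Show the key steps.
f(n) ∈ Θ(n^3)

Compare the terms by growth order. For large n, n^a · (log n)^b dominates n^a' · (log n)^b' iff a > a', or (a = a' and b > b'). Ranking the 3 terms shows the dominant one is 2 · n^3. Hence f(n) ∈ Θ(n^3).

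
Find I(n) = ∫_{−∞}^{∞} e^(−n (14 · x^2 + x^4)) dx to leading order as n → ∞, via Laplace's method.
I(n) ~ sqrt(π/(14n))

φ(x) = 14 · x^2 + x^4 has its unique global minimum at x* = 0 (since φ'(x) = 28x + 4x^3 = 0 only at x = 0 for real x with both coefficients positive, and φ → ∞ as |x| → ∞). At x* = 0, φ(0) = 0 and φ''(0) = 28. Laplace's method then gives
  I(n) ~ sqrt(2π / (n · φ''(0))) · e^(−n φ(0)) = sqrt(2π / (28n)) = sqrt(π/(14n)).
The x^4 term contributes only at subleading order (an O(1/n) relative correction).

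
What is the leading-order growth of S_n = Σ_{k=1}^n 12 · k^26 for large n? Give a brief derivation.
S_n ~ 4 · n^27 / 9

By integral comparison (Euler-Maclaurin), Σ_{k=1}^n 12 · k^26 = 12 · ∫_0^n x^26 dx + O(n^26) = 12 · n^27/27 = 4 · n^27 / 9 + O(n^26). (Equivalently, Faulhaber's formula gives the same leading term.)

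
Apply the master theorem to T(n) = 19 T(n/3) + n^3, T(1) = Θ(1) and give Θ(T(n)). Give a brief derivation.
T(n) = Θ(n^3)

log_3 19 ≈ 2.680. f(n) = n^3 dominates n^(log_3 19) since 3 > 2.680, and the regularity condition a·f(n/b) = 19·(n/3)^3 = (19/27)·n^3 ≤ c·f(n) holds with c = 19/27 ≈ 0.704 < 1. So this is Case 3: T(n) = Θ(f(n)) = Θ(n^3).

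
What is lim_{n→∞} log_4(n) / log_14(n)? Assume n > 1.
lim = ln(14) / ln(4) = log_4(14)

Change of base: log_4(n) = ln n / ln 4 and log_14(n) = ln n / ln 14. The ratio is (ln n / ln 4) · (ln 14 / ln n) = ln 14 / ln 4, a constant independent of n. So the limit is ln 14 / ln 4 = log_4(14).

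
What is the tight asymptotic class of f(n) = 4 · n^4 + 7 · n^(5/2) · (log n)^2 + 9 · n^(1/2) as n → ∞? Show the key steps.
f(n) ∈ Θ(n^4)

Compare the terms by growth order. For large n, n^a · (log n)^b dominates n^a' · (log n)^b' iff a > a', or (a = a' and b > b'). Ranking the 3 terms shows the dominant one is 4 · n^4. Hence f(n) ∈ Θ(n^4).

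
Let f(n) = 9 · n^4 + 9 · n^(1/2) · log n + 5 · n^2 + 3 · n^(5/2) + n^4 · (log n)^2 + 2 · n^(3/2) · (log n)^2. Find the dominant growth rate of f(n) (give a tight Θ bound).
f(n) ∈ Θ(n^4 · (log n)^2)

Compare the terms by growth order. For large n, n^a · (log n)^b dominates n^a' · (log n)^b' iff a > a', or (a = a' and b > b'). Ranking the 6 terms shows the dominant one is n^4 · (log n)^2. Hence f(n) ∈ Θ(n^4 · (log n)^2).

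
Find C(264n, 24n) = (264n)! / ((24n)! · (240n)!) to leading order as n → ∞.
C(264n, 24n) ~ (285311670611/10000000000)^(24n) · sqrt(11/(20π·24n))

Write N = 24n. Apply Stirling to each factorial:
  (11N)! ~ sqrt(2π·11N) · (11N/e)^(11N),
  N! ~ sqrt(2π N) · (N/e)^N,
  (10N)! ~ sqrt(2π·10N) · (10N/e)^(10N).
The exponential factors combine to (11N)^(11N) / (N^N · (10N)^(10N)) = 11^(11N)/10^(10N) = (11^11/10^10)^N = (285311670611/10000000000)^N.
The square-root prefactors combine to sqrt(2π·11N) / (sqrt(2π N)·sqrt(2π·10N)) = sqrt(11 / (2π·10·N)) = sqrt(11/(20π·24n)).
Substituting N = 24n: C(264n, 24n) ~ (285311670611/10000000000)^(24n) · sqrt(11/(20π·24n)).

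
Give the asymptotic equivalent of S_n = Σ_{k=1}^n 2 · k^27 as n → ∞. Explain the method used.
S_n ~ n^28 / 14

By integral comparison (Euler-Maclaurin), Σ_{k=1}^n 2 · k^27 = 2 · ∫_0^n x^27 dx + O(n^27) = 2 · n^28/28 = n^28 / 14 + O(n^27). (Equivalently, Faulhaber's formula gives the same leading term.)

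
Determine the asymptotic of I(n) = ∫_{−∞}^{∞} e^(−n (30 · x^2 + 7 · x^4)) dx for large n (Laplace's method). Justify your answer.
I(n) ~ sqrt(π/(30n))

φ(x) = 30 · x^2 + 7 · x^4 has its unique global minimum at x* = 0 (since φ'(x) = 60x + 28x^3 = 0 only at x = 0 for real x with both coefficients positive, and φ → ∞ as |x| → ∞). At x* = 0, φ(0) = 0 and φ''(0) = 60. Laplace's method then gives
  I(n) ~ sqrt(2π / (n · φ''(0))) · e^(−n φ(0)) = sqrt(2π / (60n)) = sqrt(π/(30n)).
The 7 · x^4 term contributes only at subleading order (an O(1/n) relative correction).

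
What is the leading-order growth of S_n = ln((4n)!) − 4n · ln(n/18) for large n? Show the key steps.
S_n ~ 4n · (ln 72 − 1) + O(ln n)

Stirling: ln((4n)!) = 4n ln(4n) − 4n + O(ln n).
  S_n = 4n ln(4n) − 4n − 4n ln(n/18) + O(ln n)
      = 4n ln(4n) − 4n ln n + 4n ln 18 − 4n + O(ln n)
      = 4n ln 4 + 4n ln 18 − 4n + O(ln n)
      = 4n (ln 72 − 1) + O(ln n).
Numerically ln(72) − 1 ≈ 3.2767.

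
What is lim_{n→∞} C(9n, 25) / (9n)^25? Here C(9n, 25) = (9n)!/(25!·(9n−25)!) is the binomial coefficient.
lim = 1/25! = 1/15511210043330985984000000

With N = 9n → ∞: C(N, 25) / N^25 = [N(N−1)…(N−24)] / (25! · N^25) = (1/25!) · 1 · (1 − 1/(9n)) · … · (1 − 24/(9n)). Each factor → 1 as N → ∞, so the limit is 1/25! = 1/15511210043330985984000000.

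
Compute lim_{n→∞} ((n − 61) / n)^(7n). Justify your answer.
lim = e^(−427)

Rewrite as (1 − 61/n)^(7n). By the standard limit (1 + x/n)^n → e^x, we have (1 − 61/n)^n → e^(−61), and raising to the 7th power gives e^(−427).
More precisely, ln[(1 − 61/n)^(7n)] = 7n · ln(1 − 61/n) = 7n · (-61/n + O(1/n^2)) = -427 + O(1/n) → -427.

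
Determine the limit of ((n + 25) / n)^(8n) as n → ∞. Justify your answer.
lim = e^200

Rewrite as (1 + 25/n)^(8n). By the standard limit (1 + x/n)^n → e^x, we have (1 + 25/n)^n → e^25, and raising to the 8th power gives e^200.
More precisely, ln[(1 + 25/n)^(8n)] = 8n · ln(1 + 25/n) = 8n · (25/n + O(1/n^2)) = 200 + O(1/n) → 200.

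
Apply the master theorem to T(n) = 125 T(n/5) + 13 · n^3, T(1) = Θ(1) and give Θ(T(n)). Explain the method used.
T(n) = Θ(n^3 log n)

log_5 125 = 3, and f(n) = 13 · n^3 = Θ(n^(log_5 125)). This is Case 2 of the master theorem: T(n) = Θ(f(n) · log n) = Θ(n^3 log n).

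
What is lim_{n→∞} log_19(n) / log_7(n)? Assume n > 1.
lim = ln(7) / ln(19) = log_19(7)

Change of base: log_19(n) = ln n / ln 19 and log_7(n) = ln n / ln 7. The ratio is (ln n / ln 19) · (ln 7 / ln n) = ln 7 / ln 19, a constant independent of n. So the limit is ln 7 / ln 19 = log_19(7).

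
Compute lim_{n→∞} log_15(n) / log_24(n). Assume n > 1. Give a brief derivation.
lim = ln(24) / ln(15) = log_15(24)

Change of base: log_15(n) = ln n / ln 15 and log_24(n) = ln n / ln 24. The ratio is (ln n / ln 15) · (ln 24 / ln n) = ln 24 / ln 15, a constant independent of n. So the limit is ln 24 / ln 15 = log_15(24).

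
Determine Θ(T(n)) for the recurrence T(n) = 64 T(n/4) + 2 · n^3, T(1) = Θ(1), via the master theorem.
T(n) = Θ(n^3 log n)

log_4 64 = 3, and f(n) = 2 · n^3 = Θ(n^(log_4 64)). This is Case 2 of the master theorem: T(n) = Θ(f(n) · log n) = Θ(n^3 log n).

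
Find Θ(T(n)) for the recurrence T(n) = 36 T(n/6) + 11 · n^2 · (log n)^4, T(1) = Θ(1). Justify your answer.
T(n) = Θ(n^2 · (log n)^5)

Here log_6 36 = 2 and f(n) = 11 · n^2 · (log n)^4 = Θ(n^(log_6 36) · (log n)^4). This is the extended Case 2 of the master theorem (f matches the critical exponent up to log factors), giving T(n) = Θ(n^(log_6 36) · (log n)^(4+1)) = Θ(n^2 · (log n)^5).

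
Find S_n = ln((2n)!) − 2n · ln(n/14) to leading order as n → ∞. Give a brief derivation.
S_n ~ 2n · (ln 28 − 1) + O(ln n)

Stirling: ln((2n)!) = 2n ln(2n) − 2n + O(ln n).
  S_n = 2n ln(2n) − 2n − 2n ln(n/14) + O(ln n)
      = 2n ln(2n) − 2n ln n + 2n ln 14 − 2n + O(ln n)
      = 2n ln 2 + 2n ln 14 − 2n + O(ln n)
      = 2n (ln 28 − 1) + O(ln n).
Numerically ln(28) − 1 ≈ 2.3322.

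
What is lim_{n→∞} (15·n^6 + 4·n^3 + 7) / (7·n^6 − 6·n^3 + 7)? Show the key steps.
lim = 15/7

For large n the leading n^6 terms dominate both numerator and denominator. Dividing top and bottom by n^6, every other term tends to 0, leaving 15/7.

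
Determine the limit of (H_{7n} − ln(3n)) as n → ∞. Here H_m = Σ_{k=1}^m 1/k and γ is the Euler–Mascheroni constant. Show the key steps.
lim = ln(7/3) + γ

By Euler-Maclaurin, H_m = ln m + γ + O(1/m). So
  H_{7n} − ln(3n) = ln(7n) + γ − ln(3n) + O(1/n)
                       = ln(7/3) + γ + O(1/n).
Hence the limit is ln(7/3) + γ.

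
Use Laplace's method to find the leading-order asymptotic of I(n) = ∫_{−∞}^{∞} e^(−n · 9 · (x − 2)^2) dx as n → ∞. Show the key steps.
I(n) = sqrt(π/(9n))

Here φ(x) = 9 · (x − 2)^2 has its unique minimum at x* = 2 with φ(x*) = 0 and φ''(x*) = 18. Laplace's method gives
  I(n) ~ e^(−n φ(x*)) · sqrt(2π / (n · φ''(x*))) = sqrt(2π / (18n)) = sqrt(π/(9n)).
This is exact: substituting u = (x − 2)·sqrt(9n) gives I(n) = (1/sqrt(9n)) ∫_{−∞}^{∞} e^(−u^2) du = sqrt(π/(9n)).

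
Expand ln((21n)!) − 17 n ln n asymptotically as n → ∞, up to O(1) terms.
ln((21n)!) − 17 n ln n = 4 n ln n + 21(ln 21 − 1) n + (1/2) ln(2π·21n) + O(1/n)

Stirling: ln((21n)!) = 21n ln(21n) − 21n + (1/2) ln(2π·21n) + O(1/n).
Expand 21n ln(21n) = 21n (ln n + ln 21) = 21n ln n + 21n ln 21.
Subtract 17n ln n: leading term is (21 − 17) n ln n = 4 n ln n. The next term is 21n ln 21 − 21n = 21(ln 21 − 1) n. Then the (1/2) ln(2π·21n) correction.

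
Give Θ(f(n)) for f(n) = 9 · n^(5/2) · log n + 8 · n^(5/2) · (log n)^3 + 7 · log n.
f(n) ∈ Θ(n^(5/2) · (log n)^3)

Compare the terms by growth order. For large n, n^a · (log n)^b dominates n^a' · (log n)^b' iff a > a', or (a = a' and b > b'). Ranking the 3 terms shows the dominant one is 8 · n^(5/2) · (log n)^3. Hence f(n) ∈ Θ(n^(5/2) · (log n)^3).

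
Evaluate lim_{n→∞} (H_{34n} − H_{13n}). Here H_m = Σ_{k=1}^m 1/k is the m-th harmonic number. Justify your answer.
lim = ln(34/13)

Euler-Maclaurin gives H_m = ln m + γ + 1/(2m) + O(1/m^2). The γ and O(1/m) terms cancel in the difference:
  H_{34n} − H_{13n} = ln(34n) − ln(13n) + O(1/n) = ln(34/13) + O(1/n).
Hence the limit is ln(34/13).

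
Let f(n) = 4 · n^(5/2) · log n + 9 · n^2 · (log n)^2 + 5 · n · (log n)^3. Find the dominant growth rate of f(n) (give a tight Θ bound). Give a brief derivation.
f(n) ∈ Θ(n^(5/2) · log n)

Compare the terms by growth order. For large n, n^a · (log n)^b dominates n^a' · (log n)^b' iff a > a', or (a = a' and b > b'). Ranking the 3 terms shows the dominant one is 4 · n^(5/2) · log n. Hence f(n) ∈ Θ(n^(5/2) · log n).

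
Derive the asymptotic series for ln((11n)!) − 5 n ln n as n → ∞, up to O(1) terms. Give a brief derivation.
ln((11n)!) − 5 n ln n = 6 n ln n + 11(ln 11 − 1) n + (1/2) ln(2π·11n) + O(1/n)

Stirling: ln((11n)!) = 11n ln(11n) − 11n + (1/2) ln(2π·11n) + O(1/n).
Expand 11n ln(11n) = 11n (ln n + ln 11) = 11n ln n + 11n ln 11.
Subtract 5n ln n: leading term is (11 − 5) n ln n = 6 n ln n. The next term is 11n ln 11 − 11n = 11(ln 11 − 1) n. Then the (1/2) ln(2π·11n) correction.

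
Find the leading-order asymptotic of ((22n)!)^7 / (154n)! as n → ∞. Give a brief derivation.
((22n)!)^7/(154n)! ~ ((2π·22n)^(6/2) / sqrt(7)) · 7^(−7·22n)  →  0

Write N = 22n. Stirling: N! ~ sqrt(2π N)(N/e)^N and (7N)! ~ sqrt(2π·7N)·(7N/e)^(7N).
  (N!)^7/(7N)! ~ (2π N)^(7/2) (N/e)^(7N) / [sqrt(2π·7N) (7N/e)^(7N)]
     = (2π N)^(7/2) / sqrt(2π·7N) · (N/(7N))^(7N)
     = (2π N)^((7−1)/2) / sqrt(7) · 7^(−7N).
Since 7^7 > 1, the factor 7^(−7N) decays exponentially, so the ratio → 0. Substituting N = 22n gives the stated form.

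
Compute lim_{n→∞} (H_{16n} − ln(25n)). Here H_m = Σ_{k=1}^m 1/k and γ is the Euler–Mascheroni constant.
lim = ln(16/25) + γ

By Euler-Maclaurin, H_m = ln m + γ + O(1/m). So
  H_{16n} − ln(25n) = ln(16n) + γ − ln(25n) + O(1/n)
                       = ln(16/25) + γ + O(1/n).
Hence the limit is ln(16/25) + γ.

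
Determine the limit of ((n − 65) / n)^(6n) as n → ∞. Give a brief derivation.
lim = e^(−390)

Rewrite as (1 − 65/n)^(6n). By the standard limit (1 + x/n)^n → e^x, we have (1 − 65/n)^n → e^(−65), and raising to the 6th power gives e^(−390).
More precisely, ln[(1 − 65/n)^(6n)] = 6n · ln(1 − 65/n) = 6n · (-65/n + O(1/n^2)) = -390 + O(1/n) → -390.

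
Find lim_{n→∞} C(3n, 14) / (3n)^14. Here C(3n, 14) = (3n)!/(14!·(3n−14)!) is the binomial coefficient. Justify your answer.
lim = 1/14! = 1/87178291200

With N = 3n → ∞: C(N, 14) / N^14 = [N(N−1)…(N−13)] / (14! · N^14) = (1/14!) · 1 · (1 − 1/(3n)) · … · (1 − 13/(3n)). Each factor → 1 as N → ∞, so the limit is 1/14! = 1/87178291200.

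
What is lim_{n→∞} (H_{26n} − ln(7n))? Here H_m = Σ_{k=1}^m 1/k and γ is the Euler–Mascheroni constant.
lim = ln(26/7) + γ

By Euler-Maclaurin, H_m = ln m + γ + O(1/m). So
  H_{26n} − ln(7n) = ln(26n) + γ − ln(7n) + O(1/n)
                       = ln(26/7) + γ + O(1/n).
Hence the limit is ln(26/7) + γ.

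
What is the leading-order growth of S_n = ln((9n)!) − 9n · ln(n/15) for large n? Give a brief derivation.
S_n ~ 9n · (ln 135 − 1) + O(ln n)

Stirling: ln((9n)!) = 9n ln(9n) − 9n + O(ln n).
  S_n = 9n ln(9n) − 9n − 9n ln(n/15) + O(ln n)
      = 9n ln(9n) − 9n ln n + 9n ln 15 − 9n + O(ln n)
      = 9n ln 9 + 9n ln 15 − 9n + O(ln n)
      = 9n (ln 135 − 1) + O(ln n).
Numerically ln(135) − 1 ≈ 3.9053.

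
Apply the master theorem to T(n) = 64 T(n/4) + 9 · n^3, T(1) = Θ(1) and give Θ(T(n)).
T(n) = Θ(n^3 log n)

log_4 64 = 3, and f(n) = 9 · n^3 = Θ(n^(log_4 64)). This is Case 2 of the master theorem: T(n) = Θ(f(n) · log n) = Θ(n^3 log n).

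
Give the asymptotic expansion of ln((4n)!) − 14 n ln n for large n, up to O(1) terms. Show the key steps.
ln((4n)!) − 14 n ln n = −10 n ln n + 4(ln 4 − 1) n + (1/2) ln(2π·4n) + O(1/n)

Stirling: ln((4n)!) = 4n ln(4n) − 4n + (1/2) ln(2π·4n) + O(1/n).
Expand 4n ln(4n) = 4n (ln n + ln 4) = 4n ln n + 4n ln 4.
Subtract 14n ln n: leading term is (4 − 14) n ln n = −10 n ln n. The next term is 4n ln 4 − 4n = 4(ln 4 − 1) n. Then the (1/2) ln(2π·4n) correction.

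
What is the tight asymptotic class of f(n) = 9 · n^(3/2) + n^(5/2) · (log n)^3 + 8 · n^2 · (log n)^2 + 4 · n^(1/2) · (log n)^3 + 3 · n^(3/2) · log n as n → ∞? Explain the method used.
f(n) ∈ Θ(n^(5/2) · (log n)^3)

Compare the terms by growth order. For large n, n^a · (log n)^b dominates n^a' · (log n)^b' iff a > a', or (a = a' and b > b'). Ranking the 5 terms shows the dominant one is n^(5/2) · (log n)^3. Hence f(n) ∈ Θ(n^(5/2) · (log n)^3).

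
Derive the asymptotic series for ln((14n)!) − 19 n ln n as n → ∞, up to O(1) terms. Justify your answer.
ln((14n)!) − 19 n ln n = −5 n ln n + 14(ln 14 − 1) n + (1/2) ln(2π·14n) + O(1/n)

Stirling: ln((14n)!) = 14n ln(14n) − 14n + (1/2) ln(2π·14n) + O(1/n).
Expand 14n ln(14n) = 14n (ln n + ln 14) = 14n ln n + 14n ln 14.
Subtract 19n ln n: leading term is (14 − 19) n ln n = −5 n ln n. The next term is 14n ln 14 − 14n = 14(ln 14 − 1) n. Then the (1/2) ln(2π·14n) correction.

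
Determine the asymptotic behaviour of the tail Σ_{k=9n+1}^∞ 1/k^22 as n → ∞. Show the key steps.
Σ_{k>9n} 1/k^22 ~ 1/(21 · (9n)^21)

Compare to the integral: ∫_{9n}^∞ x^(−22) dx = [−x^(−21)/21]_{9n}^∞ = 1/((22−1)·(9n)^21). Euler-Maclaurin then gives
  Σ_{k>9n} 1/k^22 = ∫_{9n}^∞ dx/x^22 − 1/(2·(9n)^22) + O(1/(9n)^23).
(Equivalently this is ζ(22) − Σ_{k≤9n} 1/k^22.)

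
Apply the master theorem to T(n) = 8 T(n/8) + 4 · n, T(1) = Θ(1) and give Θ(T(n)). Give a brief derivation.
T(n) = Θ(n log n)

log_8 8 = 1, and f(n) = 4 · n = Θ(n^(log_8 8)). This is Case 2 of the master theorem: T(n) = Θ(f(n) · log n) = Θ(n log n).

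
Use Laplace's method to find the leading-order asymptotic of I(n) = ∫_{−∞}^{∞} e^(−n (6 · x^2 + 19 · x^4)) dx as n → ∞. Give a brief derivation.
I(n) ~ sqrt(π/(6n))

φ(x) = 6 · x^2 + 19 · x^4 has its unique global minimum at x* = 0 (since φ'(x) = 12x + 76x^3 = 0 only at x = 0 for real x with both coefficients positive, and φ → ∞ as |x| → ∞). At x* = 0, φ(0) = 0 and φ''(0) = 12. Laplace's method then gives
  I(n) ~ sqrt(2π / (n · φ''(0))) · e^(−n φ(0)) = sqrt(2π / (12n)) = sqrt(π/(6n)).
The 19 · x^4 term contributes only at subleading order (an O(1/n) relative correction).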